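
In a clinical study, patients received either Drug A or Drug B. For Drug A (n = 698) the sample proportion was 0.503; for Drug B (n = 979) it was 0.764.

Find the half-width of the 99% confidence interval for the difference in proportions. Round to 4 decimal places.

0.0600

The two standard errors are √(0.5030×0.4970/698) = 0.01892 and √(0.7640×0.2360/979) = 0.01357.
Because the samples are independent, SE_diff = √(0.01892² + 0.01357²) = 0.02328.
Using z* = 2.576 for 99%, ME = 2.576 × 0.02328 = 0.05997.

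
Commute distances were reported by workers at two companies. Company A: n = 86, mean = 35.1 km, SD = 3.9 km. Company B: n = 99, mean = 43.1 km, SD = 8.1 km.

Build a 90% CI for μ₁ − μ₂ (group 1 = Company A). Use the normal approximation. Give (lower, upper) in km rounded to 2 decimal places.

SE₁ = s₁/√n₁ = 3.9/√86 = 0.4205; SE₂ = 8.1/√99 = 0.8141.
Independent samples, unequal variances: SE_diff = √(SE₁² + SE₂²) = √(0.17682025 + 0.66275881) = 0.9163.
z* = 1.645, so margin of error = 1.645 × 0.9163 = 1.5073.
Difference in means = 35.1 − 43.1 = -8.0000.
-8.0000 ± 1.5073 → (-9.51, -6.49).

(-9.51, -6.49)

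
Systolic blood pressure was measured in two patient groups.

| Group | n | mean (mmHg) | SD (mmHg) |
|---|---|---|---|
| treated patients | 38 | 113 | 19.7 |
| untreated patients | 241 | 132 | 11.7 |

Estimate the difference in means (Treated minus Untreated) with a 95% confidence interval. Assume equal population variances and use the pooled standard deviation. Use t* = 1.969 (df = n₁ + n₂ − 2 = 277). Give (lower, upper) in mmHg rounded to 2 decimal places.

Pooled variance s_p² = [37·19.7² + 240·11.7²] / (38+241−2) = 170.4438, so s_p = 13.0554.
SE_diff = s_p·√(1/n₁ + 1/n₂) = 13.0554·√(1/38 + 1/241) = 2.2787.
t* = 1.969; margin = 1.969 × 2.2787 = 4.4868.
Difference = 113 − 132 = -19.0000.
-19.0000 ± 4.4868 → (-23.49, -14.51).

(-23.49, -14.51)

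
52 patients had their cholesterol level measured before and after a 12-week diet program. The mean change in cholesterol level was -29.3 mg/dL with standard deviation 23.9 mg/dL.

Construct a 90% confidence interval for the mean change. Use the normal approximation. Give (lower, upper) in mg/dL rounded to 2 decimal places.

This is a matched-pairs design, so SE = s_d/√n = 23.9/√52 = 3.3143.
Margin = 1.645 × 3.3143 = 5.4520; the interval is -29.3 ± 5.4520 = (-34.75, -23.85).

(-34.75, -23.85)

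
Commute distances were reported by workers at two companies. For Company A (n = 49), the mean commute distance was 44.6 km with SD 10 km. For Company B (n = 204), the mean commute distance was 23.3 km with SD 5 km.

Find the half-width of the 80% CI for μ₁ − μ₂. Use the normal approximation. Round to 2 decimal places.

1.89

SE₁ = s₁/√n₁ = 10/√49 = 1.4286; SE₂ = 5/√204 = 0.3501.
Independent samples, unequal variances: SE_diff = √(SE₁² + SE₂²) = √(2.04089796 + 0.12257001) = 1.4709.
z* = 1.282, so margin of error = 1.282 × 1.4709 = 1.8857.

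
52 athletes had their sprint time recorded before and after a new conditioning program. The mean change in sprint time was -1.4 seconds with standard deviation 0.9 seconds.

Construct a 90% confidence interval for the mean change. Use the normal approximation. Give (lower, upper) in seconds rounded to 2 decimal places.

Paired design: SE = s_d/√n = 0.9/√52 = 0.1248.
z* = 1.645; margin of error = 1.645 × 0.1248 = 0.2053.
-1.4 ± 0.2053 → (-1.61, -1.19).

(-1.61, -1.19)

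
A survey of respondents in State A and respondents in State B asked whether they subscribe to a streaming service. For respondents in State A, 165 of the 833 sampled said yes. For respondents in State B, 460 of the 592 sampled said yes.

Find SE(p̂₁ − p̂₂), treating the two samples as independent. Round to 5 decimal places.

First, p̂₁ = 165/833 = 0.1981; p̂₂ = 460/592 = 0.7770.
The two standard errors are √(0.1981×0.8019/833) = 0.01381 and √(0.7770×0.2230/592) = 0.01711.
Because the samples are independent, SE_diff = √(0.01381² + 0.01711²) = 0.02199.

0.02199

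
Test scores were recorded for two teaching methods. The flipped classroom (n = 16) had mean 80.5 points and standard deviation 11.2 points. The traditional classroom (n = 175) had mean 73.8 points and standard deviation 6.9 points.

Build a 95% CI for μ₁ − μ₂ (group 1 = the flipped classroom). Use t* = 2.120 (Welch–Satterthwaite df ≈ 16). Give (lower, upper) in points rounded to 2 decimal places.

(0.66, 12.74)

Per-group SEs: s₁/√n₁ = 11.2/√16 = 2.8000, s₂/√n₂ = 6.9/√175 = 0.5216.
Unpooled SE of the difference: √(7.84 + 0.27206656) = 2.8482.
Margin of error = t* · SE = 2.120 × 2.8482 = 6.0382.
x̄₁ − x̄₂ = 80.5 − 73.8 = 6.7000.
CI: 6.7000 ± 6.0382 = (0.66, 12.74).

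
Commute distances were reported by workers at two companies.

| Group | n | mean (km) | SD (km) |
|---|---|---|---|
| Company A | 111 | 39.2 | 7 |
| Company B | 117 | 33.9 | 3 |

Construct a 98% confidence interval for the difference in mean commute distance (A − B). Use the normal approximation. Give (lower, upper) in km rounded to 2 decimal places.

(3.63, 6.97)

SE₁ = s₁/√n₁ = 7/√111 = 0.6644; SE₂ = 3/√117 = 0.2774.
Independent samples, unequal variances: SE_diff = √(SE₁² + SE₂²) = √(0.44142736 + 0.07695076) = 0.7200.
z* = 2.326, so margin of error = 2.326 × 0.7200 = 1.6747.
Difference in means = 39.2 − 33.9 = 5.3000.
5.3000 ± 1.6747 → (3.63, 6.97).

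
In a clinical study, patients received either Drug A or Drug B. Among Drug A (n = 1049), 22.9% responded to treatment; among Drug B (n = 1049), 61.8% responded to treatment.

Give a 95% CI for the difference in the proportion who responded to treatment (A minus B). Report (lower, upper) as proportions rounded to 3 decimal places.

Each SE is √(p̂(1−p̂)/n): √(0.2290·0.7710/1049) = 0.01297 and √(0.6180·0.3820/1049) = 0.01500.
SE(p̂₁ − p̂₂) = √(SE₁² + SE₂²) = √(0.0001682209 + 0.000225) = 0.01983, since the two samples are independent.
At 95% confidence z* = 1.960; margin = 1.960 × 0.01983 = 0.03887.
The difference is 0.2290 − 0.6180 = -0.3890, so the interval is -0.3890 ± 0.03887 = (-0.428, -0.350).

(-0.428, -0.350)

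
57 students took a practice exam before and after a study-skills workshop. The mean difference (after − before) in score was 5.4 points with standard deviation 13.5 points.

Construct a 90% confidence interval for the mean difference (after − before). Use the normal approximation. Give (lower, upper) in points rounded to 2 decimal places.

Paired design: SE = s_d/√n = 13.5/√57 = 1.7881.
z* = 1.645; margin of error = 1.645 × 1.7881 = 2.9414.
5.4 ± 2.9414 → (2.46, 8.34).

(2.46, 8.34)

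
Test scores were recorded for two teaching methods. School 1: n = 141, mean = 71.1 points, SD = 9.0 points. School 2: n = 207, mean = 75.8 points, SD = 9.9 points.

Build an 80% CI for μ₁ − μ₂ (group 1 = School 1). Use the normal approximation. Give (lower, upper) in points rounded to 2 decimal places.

SE₁ = s₁/√n₁ = 9.0/√141 = 0.7579; SE₂ = 9.9/√207 = 0.6881.
Independent samples, unequal variances: SE_diff = √(SE₁² + SE₂²) = √(0.57441241 + 0.47348161) = 1.0237.
z* = 1.282, so margin of error = 1.282 × 1.0237 = 1.3124.
Difference in means = 71.1 − 75.8 = -4.7000.
-4.7000 ± 1.3124 → (-6.01, -3.39).

(-6.01, -3.39)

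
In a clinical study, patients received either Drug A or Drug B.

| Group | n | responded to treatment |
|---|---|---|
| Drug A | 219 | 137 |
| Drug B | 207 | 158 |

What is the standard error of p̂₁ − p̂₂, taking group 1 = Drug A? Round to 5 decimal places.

First, p̂₁ = 137/219 = 0.6256; p̂₂ = 158/207 = 0.7633.
The two standard errors are √(0.6256×0.3744/219) = 0.03270 and √(0.7633×0.2367/207) = 0.02954.
Because the samples are independent, SE_diff = √(0.03270² + 0.02954²) = 0.04407.

0.04407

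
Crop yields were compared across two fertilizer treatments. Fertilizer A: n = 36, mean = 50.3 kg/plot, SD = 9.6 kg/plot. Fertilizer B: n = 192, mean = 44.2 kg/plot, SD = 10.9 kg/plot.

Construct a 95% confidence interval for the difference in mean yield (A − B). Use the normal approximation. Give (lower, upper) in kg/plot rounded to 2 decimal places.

SE₁ = s₁/√n₁ = 9.6/√36 = 1.6000; SE₂ = 10.9/√192 = 0.7866.
Independent samples, unequal variances: SE_diff = √(SE₁² + SE₂²) = √(2.56 + 0.61873956) = 1.7829.
z* = 1.960, so margin of error = 1.960 × 1.7829 = 3.4945.
Difference in means = 50.3 − 44.2 = 6.1000.
6.1000 ± 3.4945 → (2.61, 9.59).

(2.61, 9.59)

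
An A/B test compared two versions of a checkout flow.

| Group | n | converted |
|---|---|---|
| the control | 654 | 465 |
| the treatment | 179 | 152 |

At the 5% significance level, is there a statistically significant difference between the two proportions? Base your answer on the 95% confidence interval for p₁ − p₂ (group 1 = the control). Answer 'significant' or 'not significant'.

Sample proportions: 465/654 = 0.7110, 152/179 = 0.8492.
Each SE is √(p̂(1−p̂)/n): √(0.7110·0.2890/654) = 0.01773 and √(0.8492·0.1508/179) = 0.02675.
SE(p̂₁ − p̂₂) = √(SE₁² + SE₂²) = √(0.0003143529 + 0.0007155625) = 0.03209, since the two samples are independent.
At 95% confidence z* = 1.960; margin = 1.960 × 0.03209 = 0.06290.
The difference is 0.7110 − 0.8492 = -0.1382, so the interval is -0.1382 ± 0.06290 = (-0.20110, -0.07530).
The interval (-0.20110, -0.07530) does not contain 0, so the difference is significant.

significant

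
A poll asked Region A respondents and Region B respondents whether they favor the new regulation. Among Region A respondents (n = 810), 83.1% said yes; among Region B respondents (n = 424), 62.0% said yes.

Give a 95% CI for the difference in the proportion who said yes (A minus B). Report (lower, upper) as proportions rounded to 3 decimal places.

(0.158, 0.264)

The two standard errors are √(0.8310×0.1690/810) = 0.01317 and √(0.6200×0.3800/424) = 0.02357.
Because the samples are independent, SE_diff = √(0.01317² + 0.02357²) = 0.02700.
Using z* = 1.960 for 95%, ME = 1.960 × 0.02700 = 0.05292.
p̂₁ − p̂₂ = 0.2110; interval 0.2110 ± 0.05292 gives (0.158, 0.264).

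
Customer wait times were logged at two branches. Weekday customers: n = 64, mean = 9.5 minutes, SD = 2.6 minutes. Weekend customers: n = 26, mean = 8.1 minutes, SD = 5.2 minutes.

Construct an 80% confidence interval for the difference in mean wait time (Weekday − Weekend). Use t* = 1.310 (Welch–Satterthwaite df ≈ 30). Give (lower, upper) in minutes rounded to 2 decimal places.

Standard errors of each mean: 2.6/√64 = 0.3250 and 5.2/√26 = 1.0198.
SE(x̄₁ − x̄₂) = √(0.3250² + 1.0198²) = 1.0703 for independent samples with unequal variances.
With t* = 1.310, the margin is 1.310 × 1.0703 = 1.4021.
x̄₁ − x̄₂ = 9.5 − 8.1 = 1.4000; the interval is 1.4000 ± 1.4021 = (0.00, 2.80).

(0.00, 2.80)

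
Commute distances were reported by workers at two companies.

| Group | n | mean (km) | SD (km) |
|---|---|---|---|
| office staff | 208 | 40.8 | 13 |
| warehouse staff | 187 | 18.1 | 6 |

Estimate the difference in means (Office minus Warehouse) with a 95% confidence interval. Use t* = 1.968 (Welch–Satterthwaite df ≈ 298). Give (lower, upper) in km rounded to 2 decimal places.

(20.73, 24.67)

Per-group SEs: s₁/√n₁ = 13/√208 = 0.9014, s₂/√n₂ = 6/√187 = 0.4388.
Unpooled SE of the difference: √(0.81252196 + 0.19254544) = 1.0025.
Margin of error = t* · SE = 1.968 × 1.0025 = 1.9729.
x̄₁ − x̄₂ = 40.8 − 18.1 = 22.7000.
CI: 22.7000 ± 1.9729 = (20.73, 24.67).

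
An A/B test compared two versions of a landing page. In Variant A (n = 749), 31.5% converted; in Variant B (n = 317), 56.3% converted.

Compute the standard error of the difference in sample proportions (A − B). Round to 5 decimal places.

0.03262

The two standard errors are √(0.3150×0.6850/749) = 0.01697 and √(0.5630×0.4370/317) = 0.02786.
Because the samples are independent, SE_diff = √(0.01697² + 0.02786²) = 0.03262.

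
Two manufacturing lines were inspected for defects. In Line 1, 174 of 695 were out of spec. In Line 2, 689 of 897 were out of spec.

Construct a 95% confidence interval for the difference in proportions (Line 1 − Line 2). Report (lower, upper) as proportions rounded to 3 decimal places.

Sample proportions: 174/695 = 0.2504, 689/897 = 0.7681.
Each SE is √(p̂(1−p̂)/n): √(0.2504·0.7496/695) = 0.01643 and √(0.7681·0.2319/897) = 0.01409.
SE(p̂₁ − p̂₂) = √(SE₁² + SE₂²) = √(0.0002699449 + 0.0001985281) = 0.02164, since the two samples are independent.
At 95% confidence z* = 1.960; margin = 1.960 × 0.02164 = 0.04241.
The difference is 0.2504 − 0.7681 = -0.5177, so the interval is -0.5177 ± 0.04241 = (-0.560, -0.475).

(-0.560, -0.475)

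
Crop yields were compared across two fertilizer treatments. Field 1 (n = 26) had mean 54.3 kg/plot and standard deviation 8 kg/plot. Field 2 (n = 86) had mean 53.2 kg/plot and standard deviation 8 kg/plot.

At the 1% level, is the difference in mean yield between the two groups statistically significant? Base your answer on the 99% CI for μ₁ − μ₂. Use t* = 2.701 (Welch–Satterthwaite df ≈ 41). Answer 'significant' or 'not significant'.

Per-group SEs: s₁/√n₁ = 8/√26 = 1.5689, s₂/√n₂ = 8/√86 = 0.8627.
Unpooled SE of the difference: √(2.46144721 + 0.74425129) = 1.7904.
Margin of error = t* · SE = 2.701 × 1.7904 = 4.8359.
x̄₁ − x̄₂ = 54.3 − 53.2 = 1.1000.
CI: 1.1000 ± 4.8359 = (-3.7359, 5.9359).
The interval (-3.7359, 5.9359) contains 0, so the difference is not significant.

not significant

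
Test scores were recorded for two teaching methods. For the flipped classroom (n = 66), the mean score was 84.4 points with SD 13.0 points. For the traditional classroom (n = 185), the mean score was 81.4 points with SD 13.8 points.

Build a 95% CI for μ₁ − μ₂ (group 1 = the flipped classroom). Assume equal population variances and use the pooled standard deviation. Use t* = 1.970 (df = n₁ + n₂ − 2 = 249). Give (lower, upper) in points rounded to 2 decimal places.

Pooled variance s_p² = [65·13.0² + 184·13.8²] / (66+185−2) = 184.8432, so s_p = 13.5957.
SE_diff = s_p·√(1/n₁ + 1/n₂) = 13.5957·√(1/66 + 1/185) = 1.9493.
t* = 1.970; margin = 1.970 × 1.9493 = 3.8401.
Difference = 84.4 − 81.4 = 3.0000.
3.0000 ± 3.8401 → (-0.84, 6.84).

(-0.84, 6.84)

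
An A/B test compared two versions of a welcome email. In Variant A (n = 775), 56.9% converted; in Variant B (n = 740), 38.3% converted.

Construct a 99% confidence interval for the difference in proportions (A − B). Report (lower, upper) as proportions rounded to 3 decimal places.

(0.121, 0.251)

SE₁ = √(p̂₁(1−p̂₁)/n₁) = √(0.5690·0.4310/775) = 0.01779; SE₂ = √(0.3830·0.6170/740) = 0.01787.
Independent samples: SE of the difference = √(SE₁² + SE₂²) = √(0.0003164841 + 0.0003193369) = 0.02522.
z* for 99% confidence is 2.576, so the margin of error is 2.576 × 0.02522 = 0.06497.
Point estimate p̂₁ − p̂₂ = 0.5690 − 0.3830 = 0.1860.
0.1860 ± 0.06497 → (0.121, 0.251).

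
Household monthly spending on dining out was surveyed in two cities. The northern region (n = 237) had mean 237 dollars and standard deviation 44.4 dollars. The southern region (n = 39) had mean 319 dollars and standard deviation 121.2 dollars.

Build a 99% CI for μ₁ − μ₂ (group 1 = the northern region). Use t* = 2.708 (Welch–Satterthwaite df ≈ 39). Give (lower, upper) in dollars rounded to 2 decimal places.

SE₁ = s₁/√n₁ = 44.4/√237 = 2.8841; SE₂ = 121.2/√39 = 19.4075.
Independent samples, unequal variances: SE_diff = √(SE₁² + SE₂²) = √(8.31803281 + 376.65105625) = 19.6206.
t* = 2.708, so margin of error = 2.708 × 19.6206 = 53.1326.
Difference in means = 237 − 319 = -82.0000.
-82.0000 ± 53.1326 → (-135.13, -28.87).

(-135.13, -28.87)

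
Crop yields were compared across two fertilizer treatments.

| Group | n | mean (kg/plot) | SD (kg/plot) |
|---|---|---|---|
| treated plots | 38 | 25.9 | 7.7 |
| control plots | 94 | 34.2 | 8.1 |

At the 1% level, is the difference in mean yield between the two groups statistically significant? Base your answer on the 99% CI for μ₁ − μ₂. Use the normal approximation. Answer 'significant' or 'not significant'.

significant

Standard errors of each mean: 7.7/√38 = 1.2491 and 8.1/√94 = 0.8355.
SE(x̄₁ − x̄₂) = √(1.2491² + 0.8355²) = 1.5028 for independent samples with unequal variances.
With z* = 2.576, the margin is 2.576 × 1.5028 = 3.8712.
x̄₁ − x̄₂ = 25.9 − 34.2 = -8.3000; the interval is -8.3000 ± 3.8712 = (-12.1712, -4.4288).
The interval (-12.1712, -4.4288) does not contain 0, so the difference is significant.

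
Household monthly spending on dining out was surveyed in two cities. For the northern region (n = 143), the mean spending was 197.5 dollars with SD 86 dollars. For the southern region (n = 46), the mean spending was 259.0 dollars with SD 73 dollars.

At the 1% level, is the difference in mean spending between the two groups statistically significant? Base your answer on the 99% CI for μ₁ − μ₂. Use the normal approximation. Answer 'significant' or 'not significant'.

Standard errors of each mean: 86/√143 = 7.1917 and 73/√46 = 10.7633.
SE(x̄₁ − x̄₂) = √(7.1917² + 10.7633²) = 12.9449 for independent samples with unequal variances.
With z* = 2.576, the margin is 2.576 × 12.9449 = 33.3461.
x̄₁ − x̄₂ = 197.5 − 259.0 = -61.5000; the interval is -61.5000 ± 33.3461 = (-94.8461, -28.1539).
The interval (-94.8461, -28.1539) does not contain 0, so the difference is significant.

significant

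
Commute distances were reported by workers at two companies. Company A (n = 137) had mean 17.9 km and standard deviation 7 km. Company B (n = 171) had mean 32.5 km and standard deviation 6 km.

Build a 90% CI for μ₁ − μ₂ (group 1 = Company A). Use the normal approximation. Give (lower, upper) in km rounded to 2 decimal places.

Standard errors of each mean: 7/√137 = 0.5981 and 6/√171 = 0.4588.
SE(x̄₁ − x̄₂) = √(0.5981² + 0.4588²) = 0.7538 for independent samples with unequal variances.
With z* = 1.645, the margin is 1.645 × 0.7538 = 1.2400.
x̄₁ − x̄₂ = 17.9 − 32.5 = -14.6000; the interval is -14.6000 ± 1.2400 = (-15.84, -13.36).

(-15.84, -13.36)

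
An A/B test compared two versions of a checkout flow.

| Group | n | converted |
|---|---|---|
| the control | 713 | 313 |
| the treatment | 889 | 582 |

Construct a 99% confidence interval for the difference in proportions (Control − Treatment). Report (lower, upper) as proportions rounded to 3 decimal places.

First, p̂₁ = 313/713 = 0.4390; p̂₂ = 582/889 = 0.6547.
The two standard errors are √(0.4390×0.5610/713) = 0.01859 and √(0.6547×0.3453/889) = 0.01595.
Because the samples are independent, SE_diff = √(0.01859² + 0.01595²) = 0.02449.
Using z* = 2.576 for 99%, ME = 2.576 × 0.02449 = 0.06309.
p̂₁ − p̂₂ = -0.2157; interval -0.2157 ± 0.06309 gives (-0.279, -0.153).

(-0.279, -0.153)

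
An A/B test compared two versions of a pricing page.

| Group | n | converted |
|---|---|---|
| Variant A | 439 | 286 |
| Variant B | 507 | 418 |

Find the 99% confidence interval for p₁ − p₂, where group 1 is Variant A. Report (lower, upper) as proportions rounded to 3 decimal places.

First, p̂₁ = 286/439 = 0.6515; p̂₂ = 418/507 = 0.8245.
The two standard errors are √(0.6515×0.3485/439) = 0.02274 and √(0.8245×0.1755/507) = 0.01689.
Because the samples are independent, SE_diff = √(0.02274² + 0.01689²) = 0.02833.
Using z* = 2.576 for 99%, ME = 2.576 × 0.02833 = 0.07298.
p̂₁ − p̂₂ = -0.1730; interval -0.1730 ± 0.07298 gives (-0.246, -0.100).

(-0.246, -0.100)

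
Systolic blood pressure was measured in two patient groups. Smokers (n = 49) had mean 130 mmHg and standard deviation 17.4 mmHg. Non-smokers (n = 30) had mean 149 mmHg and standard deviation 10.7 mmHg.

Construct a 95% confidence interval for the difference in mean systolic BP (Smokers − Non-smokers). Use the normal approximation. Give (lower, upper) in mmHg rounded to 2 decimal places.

Standard errors of each mean: 17.4/√49 = 2.4857 and 10.7/√30 = 1.9535.
SE(x̄₁ − x̄₂) = √(2.4857² + 1.9535²) = 3.1615 for independent samples with unequal variances.
With z* = 1.960, the margin is 1.960 × 3.1615 = 6.1965.
x̄₁ − x̄₂ = 130 − 149 = -19.0000; the interval is -19.0000 ± 6.1965 = (-25.20, -12.80).

(-25.20, -12.80)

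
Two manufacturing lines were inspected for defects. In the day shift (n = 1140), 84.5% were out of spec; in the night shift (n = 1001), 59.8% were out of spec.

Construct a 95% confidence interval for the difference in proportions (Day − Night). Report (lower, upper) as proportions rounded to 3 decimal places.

The two standard errors are √(0.8450×0.1550/1140) = 0.01072 and √(0.5980×0.4020/1001) = 0.01550.
Because the samples are independent, SE_diff = √(0.01072² + 0.01550²) = 0.01885.
Using z* = 1.960 for 95%, ME = 1.960 × 0.01885 = 0.03695.
p̂₁ − p̂₂ = 0.2470; interval 0.2470 ± 0.03695 gives (0.210, 0.284).

(0.210, 0.284)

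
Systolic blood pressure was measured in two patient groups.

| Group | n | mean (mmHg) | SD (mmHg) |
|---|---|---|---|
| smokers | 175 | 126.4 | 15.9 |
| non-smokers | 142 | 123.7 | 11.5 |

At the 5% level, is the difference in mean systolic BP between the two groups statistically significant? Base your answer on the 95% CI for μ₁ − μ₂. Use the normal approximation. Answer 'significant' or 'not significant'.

Standard errors of each mean: 15.9/√175 = 1.2019 and 11.5/√142 = 0.9651.
SE(x̄₁ − x̄₂) = √(1.2019² + 0.9651²) = 1.5414 for independent samples with unequal variances.
With z* = 1.960, the margin is 1.960 × 1.5414 = 3.0211.
x̄₁ − x̄₂ = 126.4 − 123.7 = 2.7000; the interval is 2.7000 ± 3.0211 = (-0.3211, 5.7211).
The interval (-0.3211, 5.7211) contains 0, so the difference is not significant.

not significant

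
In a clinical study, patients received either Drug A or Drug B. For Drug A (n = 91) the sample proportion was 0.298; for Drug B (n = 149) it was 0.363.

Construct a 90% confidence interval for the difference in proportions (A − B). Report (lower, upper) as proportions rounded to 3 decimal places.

(-0.167, 0.037)

SE₁ = √(p̂₁(1−p̂₁)/n₁) = √(0.2980·0.7020/91) = 0.04795; SE₂ = √(0.3630·0.6370/149) = 0.03939.
Independent samples: SE of the difference = √(SE₁² + SE₂²) = √(0.0022992025 + 0.0015515721) = 0.06205.
z* for 90% confidence is 1.645, so the margin of error is 1.645 × 0.06205 = 0.10207.
Point estimate p̂₁ − p̂₂ = 0.2980 − 0.3630 = -0.0650.
-0.0650 ± 0.10207 → (-0.167, 0.037).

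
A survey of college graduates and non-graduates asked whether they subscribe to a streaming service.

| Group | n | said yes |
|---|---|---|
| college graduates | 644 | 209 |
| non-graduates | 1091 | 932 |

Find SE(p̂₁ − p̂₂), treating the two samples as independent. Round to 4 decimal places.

0.0213

Sample proportions: 209/644 = 0.3245, 932/1091 = 0.8543.
Each SE is √(p̂(1−p̂)/n): √(0.3245·0.6755/644) = 0.01845 and √(0.8543·0.1457/1091) = 0.01068.
SE(p̂₁ − p̂₂) = √(SE₁² + SE₂²) = √(0.0003404025 + 0.0001140624) = 0.02132, since the two samples are independent.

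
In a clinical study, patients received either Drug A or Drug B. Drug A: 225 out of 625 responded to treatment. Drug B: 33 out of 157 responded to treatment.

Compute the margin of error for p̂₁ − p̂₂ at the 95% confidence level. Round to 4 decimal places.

0.0740

First, p̂₁ = 225/625 = 0.3600; p̂₂ = 33/157 = 0.2102.
The two standard errors are √(0.3600×0.6400/625) = 0.01920 and √(0.2102×0.7898/157) = 0.03252.
Because the samples are independent, SE_diff = √(0.01920² + 0.03252²) = 0.03776.
Using z* = 1.960 for 95%, ME = 1.960 × 0.03776 = 0.07401.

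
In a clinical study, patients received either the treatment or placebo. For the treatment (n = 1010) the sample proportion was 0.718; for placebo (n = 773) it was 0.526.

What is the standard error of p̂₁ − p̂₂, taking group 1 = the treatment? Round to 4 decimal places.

Each SE is √(p̂(1−p̂)/n): √(0.7180·0.2820/1010) = 0.01416 and √(0.5260·0.4740/773) = 0.01796.
SE(p̂₁ − p̂₂) = √(SE₁² + SE₂²) = √(0.0002005056 + 0.0003225616) = 0.02287, since the two samples are independent.

0.0229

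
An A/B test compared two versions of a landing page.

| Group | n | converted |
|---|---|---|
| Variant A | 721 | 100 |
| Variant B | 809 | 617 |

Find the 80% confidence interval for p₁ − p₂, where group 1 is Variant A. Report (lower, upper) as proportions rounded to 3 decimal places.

Sample proportions: 100/721 = 0.1387, 617/809 = 0.7627.
Each SE is √(p̂(1−p̂)/n): √(0.1387·0.8613/721) = 0.01287 and √(0.7627·0.2373/809) = 0.01496.
SE(p̂₁ − p̂₂) = √(SE₁² + SE₂²) = √(0.0001656369 + 0.0002238016) = 0.01973, since the two samples are independent.
At 80% confidence z* = 1.282; margin = 1.282 × 0.01973 = 0.02529.
The difference is 0.1387 − 0.7627 = -0.6240, so the interval is -0.6240 ± 0.02529 = (-0.649, -0.599).

(-0.649, -0.599)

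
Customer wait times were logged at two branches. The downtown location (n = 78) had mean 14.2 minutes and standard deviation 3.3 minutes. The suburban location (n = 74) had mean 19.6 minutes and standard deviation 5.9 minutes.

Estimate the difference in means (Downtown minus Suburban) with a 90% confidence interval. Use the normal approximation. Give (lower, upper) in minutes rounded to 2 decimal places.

(-6.68, -4.12)

SE₁ = s₁/√n₁ = 3.3/√78 = 0.3737; SE₂ = 5.9/√74 = 0.6859.
Independent samples, unequal variances: SE_diff = √(SE₁² + SE₂²) = √(0.13965169 + 0.47045881) = 0.7811.
z* = 1.645, so margin of error = 1.645 × 0.7811 = 1.2849.
Difference in means = 14.2 − 19.6 = -5.4000.
-5.4000 ± 1.2849 → (-6.68, -4.12).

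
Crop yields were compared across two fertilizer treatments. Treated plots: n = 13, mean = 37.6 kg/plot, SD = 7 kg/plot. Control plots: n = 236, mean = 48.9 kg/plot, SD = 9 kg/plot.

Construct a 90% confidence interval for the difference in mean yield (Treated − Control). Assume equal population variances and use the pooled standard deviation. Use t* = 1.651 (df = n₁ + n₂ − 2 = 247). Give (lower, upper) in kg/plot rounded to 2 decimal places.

s_p = √[((n₁−1)s₁² + (n₂−1)s₂²)/(n₁+n₂−2)] = √[(12·7² + 235·9²)/247] = 8.9132.
SE = 8.9132·√(1/13 + 1/236) = 2.5393.
With t* = 1.651, margin = 1.651 × 2.5393 = 4.1924.
x̄₁ − x̄₂ = 37.6 − 48.9 = -11.3000; interval -11.3000 ± 4.1924 = (-15.49, -7.11).

(-15.49, -7.11)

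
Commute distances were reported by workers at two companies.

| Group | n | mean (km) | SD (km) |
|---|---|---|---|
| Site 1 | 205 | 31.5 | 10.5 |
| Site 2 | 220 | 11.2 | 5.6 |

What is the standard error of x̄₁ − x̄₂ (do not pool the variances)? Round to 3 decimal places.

Per-group SEs: s₁/√n₁ = 10.5/√205 = 0.7334, s₂/√n₂ = 5.6/√220 = 0.3776.
Unpooled SE of the difference: √(0.53787556 + 0.14258176) = 0.8249.

0.825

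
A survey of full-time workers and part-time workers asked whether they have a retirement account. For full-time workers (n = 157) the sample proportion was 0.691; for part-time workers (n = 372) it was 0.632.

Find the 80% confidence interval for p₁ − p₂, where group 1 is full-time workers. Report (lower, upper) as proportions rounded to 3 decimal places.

The two standard errors are √(0.6910×0.3090/157) = 0.03688 and √(0.6320×0.3680/372) = 0.02500.
Because the samples are independent, SE_diff = √(0.03688² + 0.02500²) = 0.04455.
Using z* = 1.282 for 80%, ME = 1.282 × 0.04455 = 0.05711.
p̂₁ − p̂₂ = 0.0590; interval 0.0590 ± 0.05711 gives (0.002, 0.116).

(0.002, 0.116)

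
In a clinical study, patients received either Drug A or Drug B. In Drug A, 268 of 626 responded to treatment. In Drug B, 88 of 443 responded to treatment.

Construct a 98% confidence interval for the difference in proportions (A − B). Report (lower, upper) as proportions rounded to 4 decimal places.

(0.1658, 0.2932)

p̂₁ = 268/626 = 0.4281 and p̂₂ = 88/443 = 0.1986.
SE₁ = √(p̂₁(1−p̂₁)/n₁) = √(0.4281·0.5719/626) = 0.01978; SE₂ = √(0.1986·0.8014/443) = 0.01895.
Independent samples: SE of the difference = √(SE₁² + SE₂²) = √(0.0003912484 + 0.0003591025) = 0.02739.
z* for 98% confidence is 2.326, so the margin of error is 2.326 × 0.02739 = 0.06371.
Point estimate p̂₁ − p̂₂ = 0.4281 − 0.1986 = 0.2295.
0.2295 ± 0.06371 → (0.1658, 0.2932).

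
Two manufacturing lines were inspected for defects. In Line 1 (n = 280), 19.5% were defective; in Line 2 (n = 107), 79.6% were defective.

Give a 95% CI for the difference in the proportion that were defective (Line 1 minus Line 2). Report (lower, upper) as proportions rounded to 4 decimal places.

(-0.6904, -0.5116)

Each SE is √(p̂(1−p̂)/n): √(0.1950·0.8050/280) = 0.02368 and √(0.7960·0.2040/107) = 0.03896.
SE(p̂₁ − p̂₂) = √(SE₁² + SE₂²) = √(0.0005607424 + 0.0015178816) = 0.04559, since the two samples are independent.
At 95% confidence z* = 1.960; margin = 1.960 × 0.04559 = 0.08936.
The difference is 0.1950 − 0.7960 = -0.6010, so the interval is -0.6010 ± 0.08936 = (-0.6904, -0.5116).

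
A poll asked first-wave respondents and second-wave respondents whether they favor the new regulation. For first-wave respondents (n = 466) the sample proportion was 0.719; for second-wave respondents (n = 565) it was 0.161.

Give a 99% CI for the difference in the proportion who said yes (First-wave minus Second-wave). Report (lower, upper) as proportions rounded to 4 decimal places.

SE₁ = √(p̂₁(1−p̂₁)/n₁) = √(0.7190·0.2810/466) = 0.02082; SE₂ = √(0.1610·0.8390/565) = 0.01546.
Independent samples: SE of the difference = √(SE₁² + SE₂²) = √(0.0004334724 + 0.0002390116) = 0.02593.
z* for 99% confidence is 2.576, so the margin of error is 2.576 × 0.02593 = 0.06680.
Point estimate p̂₁ − p̂₂ = 0.7190 − 0.1610 = 0.5580.
0.5580 ± 0.06680 → (0.4912, 0.6248).

(0.4912, 0.6248)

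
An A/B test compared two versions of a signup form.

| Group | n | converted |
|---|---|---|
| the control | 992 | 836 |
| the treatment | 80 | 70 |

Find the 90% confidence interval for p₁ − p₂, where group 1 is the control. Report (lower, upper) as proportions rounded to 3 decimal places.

First, p̂₁ = 836/992 = 0.8427; p̂₂ = 70/80 = 0.8750.
The two standard errors are √(0.8427×0.1573/992) = 0.01156 and √(0.8750×0.1250/80) = 0.03698.
Because the samples are independent, SE_diff = √(0.01156² + 0.03698²) = 0.03874.
Using z* = 1.645 for 90%, ME = 1.645 × 0.03874 = 0.06373.
p̂₁ − p̂₂ = -0.0323; interval -0.0323 ± 0.06373 gives (-0.096, 0.031).

(-0.096, 0.031)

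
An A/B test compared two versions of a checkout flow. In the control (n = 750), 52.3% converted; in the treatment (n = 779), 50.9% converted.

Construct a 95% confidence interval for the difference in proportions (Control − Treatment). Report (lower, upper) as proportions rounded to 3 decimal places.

SE₁ = √(p̂₁(1−p̂₁)/n₁) = √(0.5230·0.4770/750) = 0.01824; SE₂ = √(0.5090·0.4910/779) = 0.01791.
Independent samples: SE of the difference = √(SE₁² + SE₂²) = √(0.0003326976 + 0.0003207681) = 0.02556.
z* for 95% confidence is 1.960, so the margin of error is 1.960 × 0.02556 = 0.05010.
Point estimate p̂₁ − p̂₂ = 0.5230 − 0.5090 = 0.0140.
0.0140 ± 0.05010 → (-0.036, 0.064).

(-0.036, 0.064)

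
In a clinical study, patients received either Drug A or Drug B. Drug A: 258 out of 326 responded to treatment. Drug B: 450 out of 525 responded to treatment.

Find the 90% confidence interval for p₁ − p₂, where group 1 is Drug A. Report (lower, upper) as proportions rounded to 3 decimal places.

First, p̂₁ = 258/326 = 0.7914; p̂₂ = 450/525 = 0.8571.
The two standard errors are √(0.7914×0.2086/326) = 0.02250 and √(0.8571×0.1429/525) = 0.01527.
Because the samples are independent, SE_diff = √(0.02250² + 0.01527²) = 0.02719.
Using z* = 1.645 for 90%, ME = 1.645 × 0.02719 = 0.04473.
p̂₁ − p̂₂ = -0.0657; interval -0.0657 ± 0.04473 gives (-0.110, -0.021).

(-0.110, -0.021)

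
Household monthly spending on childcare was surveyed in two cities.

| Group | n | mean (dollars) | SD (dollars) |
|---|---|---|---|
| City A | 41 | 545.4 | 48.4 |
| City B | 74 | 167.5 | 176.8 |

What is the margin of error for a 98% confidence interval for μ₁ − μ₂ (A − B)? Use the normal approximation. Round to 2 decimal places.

50.94

Standard errors of each mean: 48.4/√41 = 7.5588 and 176.8/√74 = 20.5526.
SE(x̄₁ − x̄₂) = √(7.5588² + 20.5526²) = 21.8985 for independent samples with unequal variances.
With z* = 2.326, the margin is 2.326 × 21.8985 = 50.9359.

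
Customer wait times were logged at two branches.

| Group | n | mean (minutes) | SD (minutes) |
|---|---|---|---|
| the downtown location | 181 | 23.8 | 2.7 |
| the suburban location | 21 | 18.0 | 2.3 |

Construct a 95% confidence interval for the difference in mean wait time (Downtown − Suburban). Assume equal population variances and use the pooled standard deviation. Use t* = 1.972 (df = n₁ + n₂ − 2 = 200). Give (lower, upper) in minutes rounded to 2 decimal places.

Pooled variance s_p² = [180·2.7² + 20·2.3²] / (181+21−2) = 7.0900, so s_p = 2.6627.
SE_diff = s_p·√(1/n₁ + 1/n₂) = 2.6627·√(1/181 + 1/21) = 0.6138.
t* = 1.972; margin = 1.972 × 0.6138 = 1.2104.
Difference = 23.8 − 18.0 = 5.8000.
5.8000 ± 1.2104 → (4.59, 7.01).

(4.59, 7.01)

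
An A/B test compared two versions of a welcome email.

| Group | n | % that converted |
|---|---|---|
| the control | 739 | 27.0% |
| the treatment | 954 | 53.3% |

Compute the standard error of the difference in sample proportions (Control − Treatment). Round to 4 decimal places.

The two standard errors are √(0.2700×0.7300/739) = 0.01633 and √(0.5330×0.4670/954) = 0.01615.
Because the samples are independent, SE_diff = √(0.01633² + 0.01615²) = 0.02297.

0.0230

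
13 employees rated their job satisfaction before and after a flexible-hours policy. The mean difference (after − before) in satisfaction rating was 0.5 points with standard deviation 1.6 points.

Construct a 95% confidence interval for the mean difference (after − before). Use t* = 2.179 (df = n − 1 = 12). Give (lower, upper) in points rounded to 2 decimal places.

This is a matched-pairs design, so SE = s_d/√n = 1.6/√13 = 0.4438.
Margin = 2.179 × 0.4438 = 0.9670; the interval is 0.5 ± 0.9670 = (-0.47, 1.47).

(-0.47, 1.47)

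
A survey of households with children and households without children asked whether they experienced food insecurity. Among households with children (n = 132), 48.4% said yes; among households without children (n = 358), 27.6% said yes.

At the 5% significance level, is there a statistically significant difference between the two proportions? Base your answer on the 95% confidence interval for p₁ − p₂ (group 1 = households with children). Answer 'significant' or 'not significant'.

significant

The two standard errors are √(0.4840×0.5160/132) = 0.04350 and √(0.2760×0.7240/358) = 0.02363.
Because the samples are independent, SE_diff = √(0.04350² + 0.02363²) = 0.04950.
Using z* = 1.960 for 95%, ME = 1.960 × 0.04950 = 0.09702.
p̂₁ − p̂₂ = 0.2080; interval 0.2080 ± 0.09702 gives (0.11098, 0.30502).
The interval (0.11098, 0.30502) does not contain 0, so the difference is significant.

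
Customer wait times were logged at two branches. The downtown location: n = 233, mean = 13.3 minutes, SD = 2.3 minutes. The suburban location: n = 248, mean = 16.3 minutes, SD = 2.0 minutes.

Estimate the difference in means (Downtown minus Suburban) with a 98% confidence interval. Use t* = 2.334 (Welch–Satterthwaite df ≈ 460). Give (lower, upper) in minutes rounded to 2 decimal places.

(-3.46, -2.54)

SE₁ = s₁/√n₁ = 2.3/√233 = 0.1507; SE₂ = 2.0/√248 = 0.1270.
Independent samples, unequal variances: SE_diff = √(SE₁² + SE₂²) = √(0.02271049 + 0.016129) = 0.1971.
t* = 2.334, so margin of error = 2.334 × 0.1971 = 0.4600.
Difference in means = 13.3 − 16.3 = -3.0000.
-3.0000 ± 0.4600 → (-3.46, -2.54).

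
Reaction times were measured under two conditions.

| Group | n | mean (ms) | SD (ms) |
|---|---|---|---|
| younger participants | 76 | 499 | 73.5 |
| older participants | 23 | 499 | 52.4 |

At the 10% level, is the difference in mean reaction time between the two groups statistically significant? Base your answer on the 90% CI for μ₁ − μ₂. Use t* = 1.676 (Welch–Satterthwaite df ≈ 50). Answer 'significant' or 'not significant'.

not significant

Per-group SEs: s₁/√n₁ = 73.5/√76 = 8.4310, s₂/√n₂ = 52.4/√23 = 10.9262.
Unpooled SE of the difference: √(71.081761 + 119.38184644) = 13.8009.
Margin of error = t* · SE = 1.676 × 13.8009 = 23.1303.
x̄₁ − x̄₂ = 499 − 499 = 0.0000.
CI: 0.0000 ± 23.1303 = (-23.1303, 23.1303).
The interval (-23.1303, 23.1303) contains 0, so the difference is not significant.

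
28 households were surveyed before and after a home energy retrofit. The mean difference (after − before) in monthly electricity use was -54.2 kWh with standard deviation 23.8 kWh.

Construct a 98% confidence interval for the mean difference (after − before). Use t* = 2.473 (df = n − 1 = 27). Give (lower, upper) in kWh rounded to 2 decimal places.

Paired design: SE = s_d/√n = 23.8/√28 = 4.4978.
t* = 2.473; margin of error = 2.473 × 4.4978 = 11.1231.
-54.2 ± 11.1231 → (-65.32, -43.08).

(-65.32, -43.08)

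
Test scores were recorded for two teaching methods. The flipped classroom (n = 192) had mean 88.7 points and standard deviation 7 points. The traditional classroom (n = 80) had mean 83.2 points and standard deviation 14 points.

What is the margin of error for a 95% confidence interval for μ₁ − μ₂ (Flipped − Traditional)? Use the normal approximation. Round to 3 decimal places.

3.224

Per-group SEs: s₁/√n₁ = 7/√192 = 0.5052, s₂/√n₂ = 14/√80 = 1.5652.
Unpooled SE of the difference: √(0.25522704 + 2.44985104) = 1.6447.
Margin of error = z* · SE = 1.960 × 1.6447 = 3.2236.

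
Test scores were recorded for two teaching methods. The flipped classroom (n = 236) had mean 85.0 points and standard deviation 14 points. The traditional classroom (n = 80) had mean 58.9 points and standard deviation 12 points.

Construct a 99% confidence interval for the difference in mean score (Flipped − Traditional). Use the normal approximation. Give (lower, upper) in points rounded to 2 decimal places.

Standard errors of each mean: 14/√236 = 0.9113 and 12/√80 = 1.3416.
SE(x̄₁ − x̄₂) = √(0.9113² + 1.3416²) = 1.6218 for independent samples with unequal variances.
With z* = 2.576, the margin is 2.576 × 1.6218 = 4.1778.
x̄₁ − x̄₂ = 85.0 − 58.9 = 26.1000; the interval is 26.1000 ± 4.1778 = (21.92, 30.28).

(21.92, 30.28)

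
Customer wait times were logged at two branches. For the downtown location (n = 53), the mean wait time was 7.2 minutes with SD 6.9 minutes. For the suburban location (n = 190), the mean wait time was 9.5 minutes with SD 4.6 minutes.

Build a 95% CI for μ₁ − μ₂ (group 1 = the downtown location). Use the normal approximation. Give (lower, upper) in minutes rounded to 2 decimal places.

Standard errors of each mean: 6.9/√53 = 0.9478 and 4.6/√190 = 0.3337.
SE(x̄₁ − x̄₂) = √(0.9478² + 0.3337²) = 1.0048 for independent samples with unequal variances.
With z* = 1.960, the margin is 1.960 × 1.0048 = 1.9694.
x̄₁ − x̄₂ = 7.2 − 9.5 = -2.3000; the interval is -2.3000 ± 1.9694 = (-4.27, -0.33).

(-4.27, -0.33)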